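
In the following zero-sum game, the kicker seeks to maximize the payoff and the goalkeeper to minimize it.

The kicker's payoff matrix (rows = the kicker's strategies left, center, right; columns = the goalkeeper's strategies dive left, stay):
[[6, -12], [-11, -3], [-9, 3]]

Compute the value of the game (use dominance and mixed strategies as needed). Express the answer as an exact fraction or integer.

-3

Row center is strictly dominated by row right, so the kicker never plays it.
The remaining 2×2 game on (left, right) × (dive left, stay) has no saddle point. Let the kicker play left with probability p; indifference gives 6p − 9(1−p) = −12p + 3(1−p), so p = 2/5.
Similarly the goalkeeper's optimal q on dive left is 1/2, and the value is 6·(1/2) + (-12)·(1/2) = -3.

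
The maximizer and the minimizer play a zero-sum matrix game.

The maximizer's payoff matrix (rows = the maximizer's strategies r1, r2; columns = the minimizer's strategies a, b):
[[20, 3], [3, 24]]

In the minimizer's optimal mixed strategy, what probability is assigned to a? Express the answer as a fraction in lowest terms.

21/38

Row minima are 3 and 3, so the maximizer's maximin is 3; column maxima are 20 and 24, so the minimizer's minimax is 20. These differ, so the equilibrium is in mixed strategies.
Let the minimizer play a with probability q. The maximizer is indifferent when 20q + 3(1−q) = 3q + 24(1−q), giving q = 21/38.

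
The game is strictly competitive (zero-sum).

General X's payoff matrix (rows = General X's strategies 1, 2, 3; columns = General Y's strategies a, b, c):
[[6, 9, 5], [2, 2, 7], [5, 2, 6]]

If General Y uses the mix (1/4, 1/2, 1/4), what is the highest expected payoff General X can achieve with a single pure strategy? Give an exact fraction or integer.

1: (6)·(1/4) + (9)·(1/2) + (5)·(1/4) = 29/4.
2: (2)·(1/4) + (2)·(1/2) + (7)·(1/4) = 13/4.
3: (5)·(1/4) + (2)·(1/2) + (6)·(1/4) = 15/4.
The best pure response is 1 with expected payoff 29/4.

29/4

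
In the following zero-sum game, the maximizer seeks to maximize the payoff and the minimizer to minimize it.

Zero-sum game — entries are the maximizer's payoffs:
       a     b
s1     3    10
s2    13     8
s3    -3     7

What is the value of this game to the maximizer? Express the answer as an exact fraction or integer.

Row s3 is strictly dominated by row s1, so the maximizer never plays it.
The remaining 2×2 game on (s1, s2) × (a, b) has no saddle point. Let the maximizer play s1 with probability p; indifference gives 3p + 13(1−p) = 10p + 8(1−p), so p = 5/12.
Similarly the minimizer's optimal q on a is 1/6, and the value is 3·(1/6) + (10)·(5/6) = 53/6.

53/6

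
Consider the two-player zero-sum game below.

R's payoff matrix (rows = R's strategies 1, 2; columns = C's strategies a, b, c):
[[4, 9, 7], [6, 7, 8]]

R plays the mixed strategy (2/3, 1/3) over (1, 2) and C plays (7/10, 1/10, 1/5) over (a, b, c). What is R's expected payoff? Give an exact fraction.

Against (7/10, 1/10, 1/5), each row's expected payoff is 1: 51/10; 2: 13/2.
Taking the (2/3, 1/3)-weighted average: (2/3)·(51/10) + (1/3)·(13/2) = 167/30.

167/30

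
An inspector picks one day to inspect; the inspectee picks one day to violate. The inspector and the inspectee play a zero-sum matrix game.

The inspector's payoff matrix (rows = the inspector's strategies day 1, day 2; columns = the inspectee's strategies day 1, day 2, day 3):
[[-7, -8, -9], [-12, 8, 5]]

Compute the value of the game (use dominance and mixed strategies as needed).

Column day 2 is strictly dominated by day 3 for the inspectee (it gives the inspector more in every row).
The remaining 2×2 game on (day 1, day 2) × (day 1, day 3) has no saddle point. Let the inspector play day 1 with probability p; indifference gives −7p − 12(1−p) = −9p + 5(1−p), so p = 17/19.
Similarly the inspectee's optimal q on day 1 is 14/19, and the value is -7·(14/19) + (-9)·(5/19) = -143/19.

-143/19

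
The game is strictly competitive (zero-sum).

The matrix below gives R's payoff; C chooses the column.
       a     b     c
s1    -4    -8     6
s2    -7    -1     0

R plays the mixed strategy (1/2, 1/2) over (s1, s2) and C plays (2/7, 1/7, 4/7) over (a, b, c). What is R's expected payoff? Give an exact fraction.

-1/2

Against (2/7, 1/7, 4/7), each row's expected payoff is s1: 8/7; s2: -15/7.
Taking the (1/2, 1/2)-weighted average: (1/2)·(8/7) + (1/2)·(-15/7) = -1/2.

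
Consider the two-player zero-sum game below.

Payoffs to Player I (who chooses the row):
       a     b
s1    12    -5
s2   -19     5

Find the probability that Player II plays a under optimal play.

10/41

Row minima are -5 and -19, so Player I's maximin is -5; column maxima are 12 and 5, so Player II's minimax is 5. These differ, so the equilibrium is in mixed strategies.
Let Player II play a with probability q. Player I is indifferent when 12q − 5(1−q) = −19q + 5(1−q), giving q = 10/41.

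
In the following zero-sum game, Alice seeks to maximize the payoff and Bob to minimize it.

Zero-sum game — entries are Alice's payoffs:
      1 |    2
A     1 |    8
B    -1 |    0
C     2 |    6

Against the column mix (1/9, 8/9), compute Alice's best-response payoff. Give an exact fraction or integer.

65/9

A: (1)·(1/9) + (8)·(8/9) = 65/9.
B: (-1)·(1/9) + (0)·(8/9) = -1/9.
C: (2)·(1/9) + (6)·(8/9) = 50/9.
The best pure response is A with expected payoff 65/9.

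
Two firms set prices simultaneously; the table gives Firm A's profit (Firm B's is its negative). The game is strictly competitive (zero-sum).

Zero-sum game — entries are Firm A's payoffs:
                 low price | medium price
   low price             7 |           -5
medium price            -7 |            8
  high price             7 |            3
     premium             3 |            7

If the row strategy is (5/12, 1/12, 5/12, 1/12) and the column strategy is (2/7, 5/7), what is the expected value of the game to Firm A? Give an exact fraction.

157/84

Against (2/7, 5/7), each row's expected payoff is low price: -11/7; medium price: 26/7; high price: 29/7; premium: 41/7.
Taking the (5/12, 1/12, 5/12, 1/12)-weighted average: (5/12)·(-11/7) + (1/12)·(26/7) + (5/12)·(29/7) + (1/12)·(41/7) = 157/84.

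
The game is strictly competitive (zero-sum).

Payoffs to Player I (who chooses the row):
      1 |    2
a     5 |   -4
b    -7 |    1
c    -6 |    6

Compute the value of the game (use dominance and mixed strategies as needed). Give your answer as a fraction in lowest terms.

2/7

Row b is strictly dominated by row c, so Player I never plays it.
The remaining 2×2 game on (a, c) × (1, 2) has no saddle point. Let Player I play a with probability p; indifference gives 5p − 6(1−p) = −4p + 6(1−p), so p = 4/7.
Similarly Player II's optimal q on 1 is 10/21, and the value is 5·(10/21) + (-4)·(11/21) = 2/7.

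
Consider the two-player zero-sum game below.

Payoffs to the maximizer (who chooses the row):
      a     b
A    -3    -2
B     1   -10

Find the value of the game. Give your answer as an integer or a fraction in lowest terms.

Row minima are -3 and -10, so the maximizer's maximin is -3; column maxima are 1 and -2, so the minimizer's minimax is -2. These differ, so the equilibrium is in mixed strategies.
Let the maximizer play A with probability p. The minimizer is indifferent when −3p + (1−p) = −2p − 10(1−p), giving p = 11/12.
Let the minimizer play a with probability q. The maximizer is indifferent when −3q − 2(1−q) = q − 10(1−q), giving q = 2/3.
The value is -3·(2/3) + (-2)·(1/3) = -8/3.

-8/3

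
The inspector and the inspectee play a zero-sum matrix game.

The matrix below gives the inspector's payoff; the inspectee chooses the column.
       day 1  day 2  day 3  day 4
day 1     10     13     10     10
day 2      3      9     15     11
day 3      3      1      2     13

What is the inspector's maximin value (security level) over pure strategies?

10

The worst-case payoff for each row is day 1: 10, day 2: 3, day 3: 1.
The best of these is 10.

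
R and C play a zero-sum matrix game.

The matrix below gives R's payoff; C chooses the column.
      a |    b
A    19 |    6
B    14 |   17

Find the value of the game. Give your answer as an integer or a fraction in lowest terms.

239/16

Row minima are 6 and 14, so R's maximin is 14; column maxima are 19 and 17, so C's minimax is 17. These differ, so the equilibrium is in mixed strategies.
Let R play A with probability p. C is indifferent when 19p + 14(1−p) = 6p + 17(1−p), giving p = 3/16.
Let C play a with probability q. R is indifferent when 19q + 6(1−q) = 14q + 17(1−q), giving q = 11/16.
The value is 19·(11/16) + (6)·(5/16) = 239/16.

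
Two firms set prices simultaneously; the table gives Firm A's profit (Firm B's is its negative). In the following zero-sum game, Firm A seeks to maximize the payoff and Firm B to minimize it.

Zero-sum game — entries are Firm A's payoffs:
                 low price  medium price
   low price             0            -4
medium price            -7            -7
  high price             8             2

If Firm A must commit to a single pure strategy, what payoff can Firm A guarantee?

The worst-case payoff for each row is low price: -4, medium price: -7, high price: 2.
The best of these is 2.

2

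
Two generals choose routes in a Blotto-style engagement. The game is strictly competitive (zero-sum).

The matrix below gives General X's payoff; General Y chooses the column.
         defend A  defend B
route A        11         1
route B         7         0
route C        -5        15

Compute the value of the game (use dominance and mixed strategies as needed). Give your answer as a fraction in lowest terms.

17/3

Row route B is strictly dominated by row route A, so General X never plays it.
The remaining 2×2 game on (route A, route C) × (defend A, defend B) has no saddle point. Let General X play route A with probability p; indifference gives 11p − 5(1−p) = p + 15(1−p), so p = 2/3.
Similarly General Y's optimal q on defend A is 7/15, and the value is 11·(7/15) + (1)·(8/15) = 17/3.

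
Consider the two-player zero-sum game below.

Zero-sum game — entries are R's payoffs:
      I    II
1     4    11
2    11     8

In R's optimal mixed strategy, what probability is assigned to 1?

Row minima are 4 and 8, so R's maximin is 8; column maxima are 11 and 11, so C's minimax is 11. These differ, so the equilibrium is in mixed strategies.
Let R play 1 with probability p. C is indifferent when 4p + 11(1−p) = 11p + 8(1−p), giving p = 3/10.

3/10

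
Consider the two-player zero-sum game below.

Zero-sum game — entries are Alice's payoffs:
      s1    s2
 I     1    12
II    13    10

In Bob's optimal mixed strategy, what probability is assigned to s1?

1/7

Row minima are 1 and 10, so Alice's maximin is 10; column maxima are 13 and 12, so Bob's minimax is 12. These differ, so the equilibrium is in mixed strategies.
Let Bob play s1 with probability q. Alice is indifferent when q + 12(1−q) = 13q + 10(1−q), giving q = 1/7.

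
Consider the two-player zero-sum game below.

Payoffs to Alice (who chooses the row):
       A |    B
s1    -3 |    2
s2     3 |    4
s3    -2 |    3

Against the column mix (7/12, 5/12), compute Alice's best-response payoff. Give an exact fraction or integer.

s1: (-3)·(7/12) + (2)·(5/12) = -11/12.
s2: (3)·(7/12) + (4)·(5/12) = 41/12.
s3: (-2)·(7/12) + (3)·(5/12) = 1/12.
The best pure response is s2 with expected payoff 41/12.

41/12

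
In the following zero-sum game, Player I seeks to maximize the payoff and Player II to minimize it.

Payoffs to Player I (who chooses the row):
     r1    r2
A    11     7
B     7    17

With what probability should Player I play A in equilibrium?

5/7

Row minima are 7 and 7, so Player I's maximin is 7; column maxima are 11 and 17, so Player II's minimax is 11. These differ, so the equilibrium is in mixed strategies.
Let Player I play A with probability p. Player II is indifferent when 11p + 7(1−p) = 7p + 17(1−p), giving p = 5/7.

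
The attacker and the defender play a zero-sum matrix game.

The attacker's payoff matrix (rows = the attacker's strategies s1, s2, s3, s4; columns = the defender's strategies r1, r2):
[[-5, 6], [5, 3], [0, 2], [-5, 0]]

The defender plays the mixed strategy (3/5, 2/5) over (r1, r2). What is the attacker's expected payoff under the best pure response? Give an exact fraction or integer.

21/5

s1: (-5)·(3/5) + (6)·(2/5) = -3/5.
s2: (5)·(3/5) + (3)·(2/5) = 21/5.
s3: (0)·(3/5) + (2)·(2/5) = 4/5.
s4: (-5)·(3/5) + (0)·(2/5) = -3.
The best pure response is s2 with expected payoff 21/5.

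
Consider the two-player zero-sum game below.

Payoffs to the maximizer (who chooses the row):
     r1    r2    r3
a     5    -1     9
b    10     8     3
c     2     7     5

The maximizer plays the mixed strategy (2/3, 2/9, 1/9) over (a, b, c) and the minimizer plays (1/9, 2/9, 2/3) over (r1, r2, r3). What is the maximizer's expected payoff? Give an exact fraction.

476/81

Against (1/9, 2/9, 2/3), each row's expected payoff is a: 19/3; b: 44/9; c: 46/9.
Taking the (2/3, 2/9, 1/9)-weighted average: (2/3)·(19/3) + (2/9)·(44/9) + (1/9)·(46/9) = 476/81.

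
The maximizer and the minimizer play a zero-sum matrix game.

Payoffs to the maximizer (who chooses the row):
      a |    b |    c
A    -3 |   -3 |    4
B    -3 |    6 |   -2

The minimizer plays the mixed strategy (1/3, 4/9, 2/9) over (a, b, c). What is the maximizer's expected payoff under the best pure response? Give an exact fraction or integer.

A: (-3)·(1/3) + (-3)·(4/9) + (4)·(2/9) = -13/9.
B: (-3)·(1/3) + (6)·(4/9) + (-2)·(2/9) = 11/9.
The best pure response is B with expected payoff 11/9.

11/9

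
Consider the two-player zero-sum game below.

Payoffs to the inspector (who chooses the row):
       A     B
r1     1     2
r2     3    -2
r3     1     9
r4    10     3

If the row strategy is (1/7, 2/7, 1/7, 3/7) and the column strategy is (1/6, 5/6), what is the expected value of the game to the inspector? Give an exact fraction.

Against (1/6, 5/6), each row's expected payoff is r1: 11/6; r2: -7/6; r3: 23/3; r4: 25/6.
Taking the (1/7, 2/7, 1/7, 3/7)-weighted average: (1/7)·(11/6) + (2/7)·(-7/6) + (1/7)·(23/3) + (3/7)·(25/6) = 59/21.

59/21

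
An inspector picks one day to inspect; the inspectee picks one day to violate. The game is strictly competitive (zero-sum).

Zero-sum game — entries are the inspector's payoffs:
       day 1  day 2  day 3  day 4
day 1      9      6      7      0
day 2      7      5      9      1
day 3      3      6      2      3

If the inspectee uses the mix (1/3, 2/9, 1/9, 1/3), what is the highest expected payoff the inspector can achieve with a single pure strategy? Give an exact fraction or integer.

day 1: (9)·(1/3) + (6)·(2/9) + (7)·(1/9) + (0)·(1/3) = 46/9.
day 2: (7)·(1/3) + (5)·(2/9) + (9)·(1/9) + (1)·(1/3) = 43/9.
day 3: (3)·(1/3) + (6)·(2/9) + (2)·(1/9) + (3)·(1/3) = 32/9.
The best pure response is day 1 with expected payoff 46/9.

46/9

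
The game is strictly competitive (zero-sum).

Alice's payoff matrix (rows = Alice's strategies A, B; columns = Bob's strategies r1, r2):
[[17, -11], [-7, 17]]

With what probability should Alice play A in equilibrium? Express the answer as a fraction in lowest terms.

Row minima are -11 and -7, so Alice's maximin is -7; column maxima are 17 and 17, so Bob's minimax is 17. These differ, so the equilibrium is in mixed strategies.
Let Alice play A with probability p. Bob is indifferent when 17p − 7(1−p) = −11p + 17(1−p), giving p = 6/13.

6/13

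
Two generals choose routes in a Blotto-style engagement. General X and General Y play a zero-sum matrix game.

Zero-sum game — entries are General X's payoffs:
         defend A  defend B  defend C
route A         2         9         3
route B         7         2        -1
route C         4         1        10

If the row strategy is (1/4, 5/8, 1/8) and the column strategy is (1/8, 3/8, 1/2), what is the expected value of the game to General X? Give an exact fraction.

87/32

Against (1/8, 3/8, 1/2), each row's expected payoff is route A: 41/8; route B: 9/8; route C: 47/8.
Taking the (1/4, 5/8, 1/8)-weighted average: (1/4)·(41/8) + (5/8)·(9/8) + (1/8)·(47/8) = 87/32.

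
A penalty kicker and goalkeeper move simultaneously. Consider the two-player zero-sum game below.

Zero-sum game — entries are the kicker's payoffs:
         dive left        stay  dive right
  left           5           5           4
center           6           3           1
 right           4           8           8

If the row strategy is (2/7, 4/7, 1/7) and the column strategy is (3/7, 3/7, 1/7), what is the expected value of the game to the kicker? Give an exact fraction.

Against (3/7, 3/7, 1/7), each row's expected payoff is left: 34/7; center: 4; right: 44/7.
Taking the (2/7, 4/7, 1/7)-weighted average: (2/7)·(34/7) + (4/7)·(4) + (1/7)·(44/7) = 32/7.

32/7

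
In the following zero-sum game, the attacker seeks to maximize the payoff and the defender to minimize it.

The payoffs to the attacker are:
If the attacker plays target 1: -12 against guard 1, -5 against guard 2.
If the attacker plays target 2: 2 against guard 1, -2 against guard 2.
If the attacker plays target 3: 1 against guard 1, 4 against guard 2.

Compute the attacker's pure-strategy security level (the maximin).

The worst-case payoff for each row is target 1: -12, target 2: -2, target 3: 1.
The best of these is 1.

1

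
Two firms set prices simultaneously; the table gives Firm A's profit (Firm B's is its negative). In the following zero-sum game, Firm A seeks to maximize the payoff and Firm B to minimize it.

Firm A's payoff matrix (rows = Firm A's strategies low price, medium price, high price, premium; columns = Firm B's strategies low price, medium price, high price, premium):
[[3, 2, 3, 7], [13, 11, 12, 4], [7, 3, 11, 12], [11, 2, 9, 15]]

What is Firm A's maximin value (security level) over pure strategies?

4

The worst-case payoff for each row is low price: 2, medium price: 4, high price: 3, premium: 2.
The best of these is 4.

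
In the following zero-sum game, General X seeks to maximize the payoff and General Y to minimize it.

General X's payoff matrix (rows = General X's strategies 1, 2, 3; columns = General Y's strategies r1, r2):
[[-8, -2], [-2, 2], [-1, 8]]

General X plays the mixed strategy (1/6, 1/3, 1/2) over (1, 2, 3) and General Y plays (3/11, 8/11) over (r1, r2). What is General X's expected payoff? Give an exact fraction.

Against (3/11, 8/11), each row's expected payoff is 1: -40/11; 2: 10/11; 3: 61/11.
Taking the (1/6, 1/3, 1/2)-weighted average: (1/6)·(-40/11) + (1/3)·(10/11) + (1/2)·(61/11) = 163/66.

163/66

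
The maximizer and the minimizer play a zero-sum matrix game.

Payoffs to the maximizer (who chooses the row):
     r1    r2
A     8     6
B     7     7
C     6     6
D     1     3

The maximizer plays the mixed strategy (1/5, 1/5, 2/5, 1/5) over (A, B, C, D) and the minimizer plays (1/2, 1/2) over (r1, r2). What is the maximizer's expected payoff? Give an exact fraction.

28/5

Against (1/2, 1/2), each row's expected payoff is A: 7; B: 7; C: 6; D: 2.
Taking the (1/5, 1/5, 2/5, 1/5)-weighted average: (1/5)·(7) + (1/5)·(7) + (2/5)·(6) + (1/5)·(2) = 28/5.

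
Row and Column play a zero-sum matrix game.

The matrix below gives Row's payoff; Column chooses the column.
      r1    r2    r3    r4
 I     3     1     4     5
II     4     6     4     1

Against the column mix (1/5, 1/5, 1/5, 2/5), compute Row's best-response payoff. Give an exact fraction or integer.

18/5

I: (3)·(1/5) + (1)·(1/5) + (4)·(1/5) + (5)·(2/5) = 18/5.
II: (4)·(1/5) + (6)·(1/5) + (4)·(1/5) + (1)·(2/5) = 16/5.
The best pure response is I with expected payoff 18/5.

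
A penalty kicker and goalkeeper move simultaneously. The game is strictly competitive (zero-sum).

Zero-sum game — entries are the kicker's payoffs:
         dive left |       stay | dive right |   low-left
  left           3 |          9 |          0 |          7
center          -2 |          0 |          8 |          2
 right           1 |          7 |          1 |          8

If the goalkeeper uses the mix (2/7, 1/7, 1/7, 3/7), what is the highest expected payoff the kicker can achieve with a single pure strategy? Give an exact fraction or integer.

36/7

left: (3)·(2/7) + (9)·(1/7) + (0)·(1/7) + (7)·(3/7) = 36/7.
center: (-2)·(2/7) + (0)·(1/7) + (8)·(1/7) + (2)·(3/7) = 10/7.
right: (1)·(2/7) + (7)·(1/7) + (1)·(1/7) + (8)·(3/7) = 34/7.
The best pure response is left with expected payoff 36/7.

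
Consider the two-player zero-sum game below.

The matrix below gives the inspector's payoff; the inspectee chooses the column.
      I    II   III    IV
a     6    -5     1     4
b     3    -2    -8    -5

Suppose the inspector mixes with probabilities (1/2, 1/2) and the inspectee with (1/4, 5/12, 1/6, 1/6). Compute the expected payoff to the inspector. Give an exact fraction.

Against (1/4, 5/12, 1/6, 1/6), each row's expected payoff is a: 1/4; b: -9/4.
Taking the (1/2, 1/2)-weighted average: (1/2)·(1/4) + (1/2)·(-9/4) = -1.

-1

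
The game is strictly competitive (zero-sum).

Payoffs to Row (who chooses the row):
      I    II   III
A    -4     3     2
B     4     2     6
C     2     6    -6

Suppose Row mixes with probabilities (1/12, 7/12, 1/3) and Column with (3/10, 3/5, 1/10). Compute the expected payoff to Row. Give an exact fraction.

Against (3/10, 3/5, 1/10), each row's expected payoff is A: 4/5; B: 3; C: 18/5.
Taking the (1/12, 7/12, 1/3)-weighted average: (1/12)·(4/5) + (7/12)·(3) + (1/3)·(18/5) = 181/60.

181/60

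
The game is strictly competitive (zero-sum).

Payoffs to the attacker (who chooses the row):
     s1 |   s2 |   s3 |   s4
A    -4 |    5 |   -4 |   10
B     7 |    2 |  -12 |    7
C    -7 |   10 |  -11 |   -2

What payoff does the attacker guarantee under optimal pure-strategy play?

-4

Row minima: -4, -12, -11 → the attacker's maximin is -4.
Column maxima: 7, 10, -4, 10 → the defender's minimax is -4.
They coincide at (A, s3), so the value is -4.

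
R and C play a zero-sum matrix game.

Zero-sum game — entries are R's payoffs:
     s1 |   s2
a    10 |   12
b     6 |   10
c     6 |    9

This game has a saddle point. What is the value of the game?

Row minima: 10, 6, 6 → R's maximin is 10.
Column maxima: 10, 12 → C's minimax is 10.
They coincide at (a, s1), so the value is 10.

10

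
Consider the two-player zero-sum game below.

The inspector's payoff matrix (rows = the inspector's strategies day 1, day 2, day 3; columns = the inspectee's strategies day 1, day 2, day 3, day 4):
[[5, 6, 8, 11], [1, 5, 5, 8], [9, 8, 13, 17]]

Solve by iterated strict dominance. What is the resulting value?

8

Column day 4 is strictly dominated by day 1 for the inspectee (5<11, 1<8, 9<17); eliminate day 4.
Row day 2 is strictly dominated by row day 1 (5>1, 6>5, 8>5); eliminate day 2.
Row day 1 is strictly dominated by row day 3 (9>5, 8>6, 13>8); eliminate day 1.
Column day 1 is strictly dominated by day 2 for the inspectee (8<9); eliminate day 1.
Column day 3 is strictly dominated by day 2 for the inspectee (8<13); eliminate day 3.
Only (day 3, day 2) remains, with payoff 8.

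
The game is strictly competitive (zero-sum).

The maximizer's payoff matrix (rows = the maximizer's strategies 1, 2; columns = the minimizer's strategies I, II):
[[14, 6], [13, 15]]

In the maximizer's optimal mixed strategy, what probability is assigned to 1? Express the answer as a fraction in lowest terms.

Row minima are 6 and 13, so the maximizer's maximin is 13; column maxima are 14 and 15, so the minimizer's minimax is 14. These differ, so the equilibrium is in mixed strategies.
Let the maximizer play 1 with probability p. The minimizer is indifferent when 14p + 13(1−p) = 6p + 15(1−p), giving p = 1/5.

1/5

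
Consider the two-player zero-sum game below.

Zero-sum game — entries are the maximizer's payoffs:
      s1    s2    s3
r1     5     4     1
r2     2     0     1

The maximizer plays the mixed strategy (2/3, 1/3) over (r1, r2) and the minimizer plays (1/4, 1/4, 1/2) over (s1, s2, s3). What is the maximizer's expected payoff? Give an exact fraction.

13/6

Against (1/4, 1/4, 1/2), each row's expected payoff is r1: 11/4; r2: 1.
Taking the (2/3, 1/3)-weighted average: (2/3)·(11/4) + (1/3)·(1) = 13/6.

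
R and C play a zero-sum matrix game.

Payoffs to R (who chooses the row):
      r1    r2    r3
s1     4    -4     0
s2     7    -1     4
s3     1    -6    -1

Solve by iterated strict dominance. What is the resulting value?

Row s1 is strictly dominated by row s2 (7>4, -1>-4, 4>0); eliminate s1.
Row s3 is strictly dominated by row s2 (7>1, -1>-6, 4>-1); eliminate s3.
Column r1 is strictly dominated by r2 for C (-1<7); eliminate r1.
Column r3 is strictly dominated by r2 for C (-1<4); eliminate r3.
Only (s2, r2) remains, with payoff -1.

-1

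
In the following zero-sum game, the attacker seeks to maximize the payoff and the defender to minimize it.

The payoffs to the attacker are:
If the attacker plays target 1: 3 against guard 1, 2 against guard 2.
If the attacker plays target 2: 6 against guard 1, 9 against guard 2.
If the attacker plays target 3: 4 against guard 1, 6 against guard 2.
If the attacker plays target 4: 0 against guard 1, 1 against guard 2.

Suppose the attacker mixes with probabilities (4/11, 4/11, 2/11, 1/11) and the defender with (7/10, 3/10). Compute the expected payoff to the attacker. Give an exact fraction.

Against (7/10, 3/10), each row's expected payoff is target 1: 27/10; target 2: 69/10; target 3: 23/5; target 4: 3/10.
Taking the (4/11, 4/11, 2/11, 1/11)-weighted average: (4/11)·(27/10) + (4/11)·(69/10) + (2/11)·(23/5) + (1/11)·(3/10) = 479/110.

479/110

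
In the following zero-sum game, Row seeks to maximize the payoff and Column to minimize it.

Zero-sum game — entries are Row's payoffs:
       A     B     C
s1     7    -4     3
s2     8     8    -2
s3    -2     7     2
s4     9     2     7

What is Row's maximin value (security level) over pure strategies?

The worst-case payoff for each row is s1: -4, s2: -2, s3: -2, s4: 2.
The best of these is 2.

2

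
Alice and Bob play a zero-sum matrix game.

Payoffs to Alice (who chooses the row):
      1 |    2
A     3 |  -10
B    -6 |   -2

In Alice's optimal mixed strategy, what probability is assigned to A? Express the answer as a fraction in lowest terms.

4/17

Row minima are -10 and -6, so Alice's maximin is -6; column maxima are 3 and -2, so Bob's minimax is -2. These differ, so the equilibrium is in mixed strategies.
Let Alice play A with probability p. Bob is indifferent when 3p − 6(1−p) = −10p − 2(1−p), giving p = 4/17.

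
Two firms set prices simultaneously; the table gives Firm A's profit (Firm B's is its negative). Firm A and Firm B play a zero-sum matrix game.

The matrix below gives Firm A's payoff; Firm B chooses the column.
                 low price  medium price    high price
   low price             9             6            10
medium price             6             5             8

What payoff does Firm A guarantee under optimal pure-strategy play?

Row minima: 6, 5 → Firm A's maximin is 6.
Column maxima: 9, 6, 10 → Firm B's minimax is 6.
They coincide at (low price, medium price), so the value is 6.

6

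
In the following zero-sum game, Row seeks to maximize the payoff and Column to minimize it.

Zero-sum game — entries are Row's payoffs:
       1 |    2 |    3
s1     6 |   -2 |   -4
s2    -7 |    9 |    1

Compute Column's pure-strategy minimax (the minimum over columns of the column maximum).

1

The worst case (largest entry) in each column is 1: 6, 2: 9, 3: 1.
The best (smallest) of these is 1.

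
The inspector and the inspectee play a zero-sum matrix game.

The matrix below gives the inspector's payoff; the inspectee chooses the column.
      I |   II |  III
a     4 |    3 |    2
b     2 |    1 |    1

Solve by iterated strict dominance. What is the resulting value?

2

Row b is strictly dominated by row a (4>2, 3>1, 2>1); eliminate b.
Column I is strictly dominated by II for the inspectee (3<4); eliminate I.
Column II is strictly dominated by III for the inspectee (2<3); eliminate II.
Only (a, III) remains, with payoff 2.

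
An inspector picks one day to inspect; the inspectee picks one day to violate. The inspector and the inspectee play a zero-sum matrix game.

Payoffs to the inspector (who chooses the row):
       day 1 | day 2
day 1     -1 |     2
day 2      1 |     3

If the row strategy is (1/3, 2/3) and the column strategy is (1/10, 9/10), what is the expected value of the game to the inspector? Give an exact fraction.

Against (1/10, 9/10), each row's expected payoff is day 1: 17/10; day 2: 14/5.
Taking the (1/3, 2/3)-weighted average: (1/3)·(17/10) + (2/3)·(14/5) = 73/30.

73/30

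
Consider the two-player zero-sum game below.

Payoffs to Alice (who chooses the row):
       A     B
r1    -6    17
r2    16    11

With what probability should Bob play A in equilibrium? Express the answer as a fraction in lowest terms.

3/14

Row minima are -6 and 11, so Alice's maximin is 11; column maxima are 16 and 17, so Bob's minimax is 16. These differ, so the equilibrium is in mixed strategies.
Let Bob play A with probability q. Alice is indifferent when −6q + 17(1−q) = 16q + 11(1−q), giving q = 3/14.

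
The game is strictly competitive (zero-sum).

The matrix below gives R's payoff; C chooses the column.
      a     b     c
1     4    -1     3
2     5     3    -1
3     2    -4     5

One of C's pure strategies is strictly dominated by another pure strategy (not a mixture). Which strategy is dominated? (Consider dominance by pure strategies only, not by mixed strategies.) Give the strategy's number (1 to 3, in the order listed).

1

C prefers columns that give R less. Compare a with b: -1 < 4, 3 < 5, -4 < 2.
So b strictly dominates a for C; a is strictly dominated.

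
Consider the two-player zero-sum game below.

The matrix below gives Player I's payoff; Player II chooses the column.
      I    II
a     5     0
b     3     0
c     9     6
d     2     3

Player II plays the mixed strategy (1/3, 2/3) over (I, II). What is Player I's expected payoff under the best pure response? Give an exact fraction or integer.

a: (5)·(1/3) + (0)·(2/3) = 5/3.
b: (3)·(1/3) + (0)·(2/3) = 1.
c: (9)·(1/3) + (6)·(2/3) = 7.
d: (2)·(1/3) + (3)·(2/3) = 8/3.
The best pure response is c with expected payoff 7.

7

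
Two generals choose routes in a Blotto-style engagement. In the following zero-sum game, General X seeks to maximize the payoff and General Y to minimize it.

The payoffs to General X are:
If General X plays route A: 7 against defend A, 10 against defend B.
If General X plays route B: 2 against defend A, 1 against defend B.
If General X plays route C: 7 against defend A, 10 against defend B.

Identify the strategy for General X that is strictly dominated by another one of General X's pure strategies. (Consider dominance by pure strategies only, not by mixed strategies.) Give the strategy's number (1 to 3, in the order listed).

2

Compare route B with route A: 7 > 2, 10 > 1.
So route A strictly dominates route B for General X; route B is strictly dominated.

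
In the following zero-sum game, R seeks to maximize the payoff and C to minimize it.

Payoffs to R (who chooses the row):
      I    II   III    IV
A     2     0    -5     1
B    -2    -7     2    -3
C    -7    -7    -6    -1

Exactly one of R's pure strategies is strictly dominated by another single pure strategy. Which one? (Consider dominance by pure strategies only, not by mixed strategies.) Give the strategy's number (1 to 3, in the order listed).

Compare C with A: 2 > -7, 0 > -7, -5 > -6, 1 > -1.
So A strictly dominates C for R; C is strictly dominated.

3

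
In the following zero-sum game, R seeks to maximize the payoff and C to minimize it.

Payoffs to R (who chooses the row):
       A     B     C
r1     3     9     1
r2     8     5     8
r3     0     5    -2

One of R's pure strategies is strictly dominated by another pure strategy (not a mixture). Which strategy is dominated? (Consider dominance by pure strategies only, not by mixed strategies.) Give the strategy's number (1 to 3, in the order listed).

Compare r3 with r1: 3 > 0, 9 > 5, 1 > -2.
So r1 strictly dominates r3 for R; r3 is strictly dominated.

3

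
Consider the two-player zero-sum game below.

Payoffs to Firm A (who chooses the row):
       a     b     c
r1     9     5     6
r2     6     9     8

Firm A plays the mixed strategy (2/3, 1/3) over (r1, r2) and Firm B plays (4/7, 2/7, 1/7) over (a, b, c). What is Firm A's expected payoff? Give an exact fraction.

22/3

Against (4/7, 2/7, 1/7), each row's expected payoff is r1: 52/7; r2: 50/7.
Taking the (2/3, 1/3)-weighted average: (2/3)·(52/7) + (1/3)·(50/7) = 22/3.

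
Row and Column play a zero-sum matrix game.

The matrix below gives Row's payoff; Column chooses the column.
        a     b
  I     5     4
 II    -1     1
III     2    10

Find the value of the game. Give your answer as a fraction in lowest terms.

14/3

Row II is strictly dominated by row I, so Row never plays it.
The remaining 2×2 game on (I, III) × (a, b) has no saddle point. Let Row play I with probability p; indifference gives 5p + 2(1−p) = 4p + 10(1−p), so p = 8/9.
Similarly Column's optimal q on a is 2/3, and the value is 5·(2/3) + (4)·(1/3) = 14/3.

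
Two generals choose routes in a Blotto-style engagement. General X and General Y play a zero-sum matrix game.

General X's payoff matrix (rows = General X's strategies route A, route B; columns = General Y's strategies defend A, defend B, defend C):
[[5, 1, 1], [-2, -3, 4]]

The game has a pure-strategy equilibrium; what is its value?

1

Row minima: 1, -3 → General X's maximin is 1.
Column maxima: 5, 1, 4 → General Y's minimax is 1.
They coincide at (route A, defend B), so the value is 1.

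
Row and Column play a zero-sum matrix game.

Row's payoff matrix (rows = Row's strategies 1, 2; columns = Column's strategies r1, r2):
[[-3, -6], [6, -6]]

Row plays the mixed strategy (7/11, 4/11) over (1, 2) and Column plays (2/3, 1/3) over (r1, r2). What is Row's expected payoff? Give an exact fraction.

-20/11

Against (2/3, 1/3), each row's expected payoff is 1: -4; 2: 2.
Taking the (7/11, 4/11)-weighted average: (7/11)·(-4) + (4/11)·(2) = -20/11.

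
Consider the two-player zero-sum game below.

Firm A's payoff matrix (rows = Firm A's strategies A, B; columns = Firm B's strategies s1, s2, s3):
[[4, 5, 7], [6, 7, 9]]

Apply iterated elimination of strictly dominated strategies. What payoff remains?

Column s2 is strictly dominated by s1 for Firm B (4<5, 6<7); eliminate s2.
Row A is strictly dominated by row B (6>4, 9>7); eliminate A.
Column s3 is strictly dominated by s1 for Firm B (6<9); eliminate s3.
Only (B, s1) remains, with payoff 6.

6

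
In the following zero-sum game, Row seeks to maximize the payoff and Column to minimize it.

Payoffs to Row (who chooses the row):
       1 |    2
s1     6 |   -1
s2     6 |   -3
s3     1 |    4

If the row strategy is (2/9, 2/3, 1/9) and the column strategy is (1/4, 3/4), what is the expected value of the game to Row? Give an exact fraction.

1/36

Against (1/4, 3/4), each row's expected payoff is s1: 3/4; s2: -3/4; s3: 13/4.
Taking the (2/9, 2/3, 1/9)-weighted average: (2/9)·(3/4) + (2/3)·(-3/4) + (1/9)·(13/4) = 1/36.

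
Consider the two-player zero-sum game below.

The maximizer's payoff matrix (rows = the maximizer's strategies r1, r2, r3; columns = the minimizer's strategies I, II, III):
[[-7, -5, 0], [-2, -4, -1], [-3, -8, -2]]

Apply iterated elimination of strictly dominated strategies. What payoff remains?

-4

Column III is strictly dominated by I for the minimizer (-7<0, -2<-1, -3<-2); eliminate III.
Row r3 is strictly dominated by row r2 (-2>-3, -4>-8); eliminate r3.
Row r1 is strictly dominated by row r2 (-2>-7, -4>-5); eliminate r1.
Column I is strictly dominated by II for the minimizer (-4<-2); eliminate I.
Only (r2, II) remains, with payoff -4.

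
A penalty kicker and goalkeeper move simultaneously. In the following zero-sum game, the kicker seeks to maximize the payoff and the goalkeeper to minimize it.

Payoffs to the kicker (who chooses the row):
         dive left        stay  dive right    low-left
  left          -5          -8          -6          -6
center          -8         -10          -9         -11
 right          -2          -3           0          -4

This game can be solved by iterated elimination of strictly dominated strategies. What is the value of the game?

-4

Row left is strictly dominated by row right (-2>-5, -3>-8, 0>-6, -4>-6); eliminate left.
Column dive right is strictly dominated by stay for the goalkeeper (-10<-9, -3<0); eliminate dive right.
Row center is strictly dominated by row right (-2>-8, -3>-10, -4>-11); eliminate center.
Column dive left is strictly dominated by stay for the goalkeeper (-3<-2); eliminate dive left.
Column stay is strictly dominated by low-left for the goalkeeper (-4<-3); eliminate stay.
Only (right, low-left) remains, with payoff -4.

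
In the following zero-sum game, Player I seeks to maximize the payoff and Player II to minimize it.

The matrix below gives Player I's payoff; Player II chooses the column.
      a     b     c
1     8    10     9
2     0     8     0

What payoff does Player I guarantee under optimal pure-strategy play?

8

Row minima: 8, 0 → Player I's maximin is 8.
Column maxima: 8, 10, 9 → Player II's minimax is 8.
They coincide at (1, a), so the value is 8.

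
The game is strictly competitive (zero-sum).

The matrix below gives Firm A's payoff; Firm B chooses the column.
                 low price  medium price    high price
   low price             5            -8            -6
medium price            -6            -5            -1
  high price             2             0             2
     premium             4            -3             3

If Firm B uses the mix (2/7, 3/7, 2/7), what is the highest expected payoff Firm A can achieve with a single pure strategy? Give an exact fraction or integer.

8/7

low price: (5)·(2/7) + (-8)·(3/7) + (-6)·(2/7) = -26/7.
medium price: (-6)·(2/7) + (-5)·(3/7) + (-1)·(2/7) = -29/7.
high price: (2)·(2/7) + (0)·(3/7) + (2)·(2/7) = 8/7.
premium: (4)·(2/7) + (-3)·(3/7) + (3)·(2/7) = 5/7.
The best pure response is high price with expected payoff 8/7.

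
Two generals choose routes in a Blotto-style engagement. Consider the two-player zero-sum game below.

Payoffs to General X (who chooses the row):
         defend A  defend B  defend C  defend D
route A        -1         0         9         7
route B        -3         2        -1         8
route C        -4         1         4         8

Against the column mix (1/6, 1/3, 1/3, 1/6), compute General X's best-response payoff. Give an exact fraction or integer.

4

route A: (-1)·(1/6) + (0)·(1/3) + (9)·(1/3) + (7)·(1/6) = 4.
route B: (-3)·(1/6) + (2)·(1/3) + (-1)·(1/3) + (8)·(1/6) = 7/6.
route C: (-4)·(1/6) + (1)·(1/3) + (4)·(1/3) + (8)·(1/6) = 7/3.
The best pure response is route A with expected payoff 4.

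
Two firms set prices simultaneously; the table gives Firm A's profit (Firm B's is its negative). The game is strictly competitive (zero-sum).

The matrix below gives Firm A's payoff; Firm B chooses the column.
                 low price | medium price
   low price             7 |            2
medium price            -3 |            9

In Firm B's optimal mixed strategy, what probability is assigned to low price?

7/17

Row minima are 2 and -3, so Firm A's maximin is 2; column maxima are 7 and 9, so Firm B's minimax is 7. These differ, so the equilibrium is in mixed strategies.
Let Firm B play low price with probability q. Firm A is indifferent when 7q + 2(1−q) = −3q + 9(1−q), giving q = 7/17.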